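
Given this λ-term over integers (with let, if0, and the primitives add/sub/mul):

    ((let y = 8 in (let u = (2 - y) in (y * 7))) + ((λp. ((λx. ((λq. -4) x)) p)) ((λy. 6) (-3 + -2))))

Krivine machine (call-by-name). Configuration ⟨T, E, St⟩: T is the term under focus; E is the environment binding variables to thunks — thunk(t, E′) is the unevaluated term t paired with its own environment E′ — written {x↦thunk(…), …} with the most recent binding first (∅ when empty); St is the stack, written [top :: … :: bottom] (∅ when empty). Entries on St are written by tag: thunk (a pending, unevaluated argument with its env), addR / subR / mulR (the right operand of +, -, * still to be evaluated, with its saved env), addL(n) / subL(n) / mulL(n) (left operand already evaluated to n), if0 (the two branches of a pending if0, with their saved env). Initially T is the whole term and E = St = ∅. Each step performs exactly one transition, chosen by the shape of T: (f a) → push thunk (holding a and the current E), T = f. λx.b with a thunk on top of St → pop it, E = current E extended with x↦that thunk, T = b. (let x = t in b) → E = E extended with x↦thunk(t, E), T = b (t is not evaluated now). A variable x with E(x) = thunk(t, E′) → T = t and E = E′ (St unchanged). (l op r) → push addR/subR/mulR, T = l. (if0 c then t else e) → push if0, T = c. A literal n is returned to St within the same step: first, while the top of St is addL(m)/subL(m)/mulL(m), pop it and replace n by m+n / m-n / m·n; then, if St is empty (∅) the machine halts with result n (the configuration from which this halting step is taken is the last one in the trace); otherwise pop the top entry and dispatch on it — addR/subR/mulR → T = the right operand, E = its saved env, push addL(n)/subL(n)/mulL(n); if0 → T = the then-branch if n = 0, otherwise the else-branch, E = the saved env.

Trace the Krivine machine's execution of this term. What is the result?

[0] ⟨T=((let y = 8 in (let u = (2 - y) in (y * 7))) + ((λp. ((λx. ((λq. -4) x)) p)) ((λy. 6) (-3 + -2)))); E=∅; St=∅⟩
[1] ⟨T=(let y = 8 in (let u = (2 - y) in (y * 7))); E=∅; St=[addR]⟩
[2] ⟨T=(let u = (2 - y) in (y * 7)); E={y↦thunk(8, ∅)}; St=[addR]⟩
[3] ⟨T=(y * 7); E={u↦thunk((2 - y), {y↦thunk(8, ∅)}), y↦thunk(8, ∅)}; St=[addR]⟩
[4] ⟨T=y; E={u↦thunk((2 - y), {y↦thunk(8, ∅)}), y↦thunk(8, ∅)}; St=[mulR :: addR]⟩
[5] ⟨T=8; E=∅; St=[mulR :: addR]⟩
[6] ⟨T=7; E={u↦thunk((2 - y), {y↦thunk(8, ∅)}), y↦thunk(8, ∅)}; St=[mulL(8) :: addR]⟩
[7] ⟨T=((λp. ((λx. ((λq. -4) x)) p)) ((λy. 6) (-3 + -2))); E=∅; St=[addL(56)]⟩
[8] ⟨T=(λp. ((λx. ((λq. -4) x)) p)); E=∅; St=[thunk :: addL(56)]⟩
[9] ⟨T=((λx. ((λq. -4) x)) p); E={p↦thunk(((λy. 6) (-3 + -2)), ∅)}; St=[addL(56)]⟩
[10] ⟨T=(λx. ((λq. -4) x)); E={p↦thunk(((λy. 6) (-3 + -2)), ∅)}; St=[thunk :: addL(56)]⟩
[11] ⟨T=((λq. -4) x); E={x↦thunk(p, {p↦thunk(((λy. 6) (-3 + -2)), ∅)}), p↦thunk(((λy. 6) (-3 + -2)), ∅)}; St=[addL(56)]⟩
[12] ⟨T=(λq. -4); E={x↦thunk(p, {p↦thunk(((λy. 6) (-3 + -2)), ∅)}), p↦thunk(((λy. 6) (-3 + -2)), ∅)}; St=[thunk :: addL(56)]⟩
[13] ⟨T=-4; E={q↦thunk(x, {x↦thunk(p, {p↦thunk(((λy. 6) (-3 + -2)), ∅)}), p↦thunk(((λy. 6) (-3 + -2)), ∅)}), x↦thunk(p, {p↦thunk(((λy. 6) (-3 + -2)), ∅)}), p↦thunk(((λy. 6) (-3 + -2)), ∅)}; St=[addL(56)]⟩
→ final value 52

Answer: 52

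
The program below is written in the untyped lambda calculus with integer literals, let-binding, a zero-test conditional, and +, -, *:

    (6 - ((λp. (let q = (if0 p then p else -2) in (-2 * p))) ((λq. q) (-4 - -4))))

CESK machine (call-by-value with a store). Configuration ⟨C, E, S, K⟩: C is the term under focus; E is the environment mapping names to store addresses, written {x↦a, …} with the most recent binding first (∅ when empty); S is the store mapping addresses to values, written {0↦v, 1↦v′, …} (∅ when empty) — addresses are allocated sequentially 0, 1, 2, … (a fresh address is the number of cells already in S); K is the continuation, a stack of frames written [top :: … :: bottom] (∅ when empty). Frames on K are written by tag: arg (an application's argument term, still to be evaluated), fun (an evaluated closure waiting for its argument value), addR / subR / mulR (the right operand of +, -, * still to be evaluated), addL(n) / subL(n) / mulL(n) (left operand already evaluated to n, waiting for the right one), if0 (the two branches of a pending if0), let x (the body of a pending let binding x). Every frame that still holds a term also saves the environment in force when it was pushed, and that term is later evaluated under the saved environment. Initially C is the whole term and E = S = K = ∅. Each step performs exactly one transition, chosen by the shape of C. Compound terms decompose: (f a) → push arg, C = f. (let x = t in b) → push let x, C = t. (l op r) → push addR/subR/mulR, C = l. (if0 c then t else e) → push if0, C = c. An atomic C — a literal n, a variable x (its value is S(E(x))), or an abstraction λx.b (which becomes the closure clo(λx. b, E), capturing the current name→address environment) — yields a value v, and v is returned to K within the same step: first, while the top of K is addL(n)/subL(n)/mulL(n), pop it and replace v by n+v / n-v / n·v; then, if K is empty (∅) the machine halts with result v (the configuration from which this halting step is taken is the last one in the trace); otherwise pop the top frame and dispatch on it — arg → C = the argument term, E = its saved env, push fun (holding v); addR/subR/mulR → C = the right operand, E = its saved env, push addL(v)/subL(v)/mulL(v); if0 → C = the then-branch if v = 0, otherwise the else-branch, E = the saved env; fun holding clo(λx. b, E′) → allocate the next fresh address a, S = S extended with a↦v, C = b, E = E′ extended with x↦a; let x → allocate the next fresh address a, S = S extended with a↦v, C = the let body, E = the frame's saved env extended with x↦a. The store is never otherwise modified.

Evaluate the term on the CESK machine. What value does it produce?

Answer: 6

Derivation:
[0] <C=(6 - ((λp. (let q = (if0 p then p else -2) in (-2 * p))) ((λq. q) (-4 - -4)))), E=∅, S=∅, K=∅>
[1] <C=6, E=∅, S=∅, K=[subR]>
[2] <C=((λp. (let q = (if0 p then p else -2) in (-2 * p))) ((λq. q) (-4 - -4))), E=∅, S=∅, K=[subL(6)]>
[3] <C=(λp. (let q = (if0 p then p else -2) in (-2 * p))), E=∅, S=∅, K=[arg :: subL(6)]>
[4] <C=((λq. q) (-4 - -4)), E=∅, S=∅, K=[fun :: subL(6)]>
[5] <C=(λq. q), E=∅, S=∅, K=[arg :: fun :: subL(6)]>
[6] <C=(-4 - -4), E=∅, S=∅, K=[fun :: fun :: subL(6)]>
[7] <C=-4, E=∅, S=∅, K=[subR :: fun :: fun :: subL(6)]>
[8] <C=-4, E=∅, S=∅, K=[subL(-4) :: fun :: fun :: subL(6)]>
[9] <C=q, E={q↦0}, S={0↦0}, K=[fun :: subL(6)]>
[10] <C=(let q = (if0 p then p else -2) in (-2 * p)), E={p↦1}, S={0↦0, 1↦0}, K=[subL(6)]>
[11] <C=(if0 p then p else -2), E={p↦1}, S={0↦0, 1↦0}, K=[let q :: subL(6)]>
[12] <C=p, E={p↦1}, S={0↦0, 1↦0}, K=[if0 :: let q :: subL(6)]>
[13] <C=p, E={p↦1}, S={0↦0, 1↦0}, K=[let q :: subL(6)]>
[14] <C=(-2 * p), E={q↦2, p↦1}, S={0↦0, 1↦0, 2↦0}, K=[subL(6)]>
[15] <C=-2, E={q↦2, p↦1}, S={0↦0, 1↦0, 2↦0}, K=[mulR :: subL(6)]>
[16] <C=p, E={q↦2, p↦1}, S={0↦0, 1↦0, 2↦0}, K=[mulL(-2) :: subL(6)]>
→ final value 6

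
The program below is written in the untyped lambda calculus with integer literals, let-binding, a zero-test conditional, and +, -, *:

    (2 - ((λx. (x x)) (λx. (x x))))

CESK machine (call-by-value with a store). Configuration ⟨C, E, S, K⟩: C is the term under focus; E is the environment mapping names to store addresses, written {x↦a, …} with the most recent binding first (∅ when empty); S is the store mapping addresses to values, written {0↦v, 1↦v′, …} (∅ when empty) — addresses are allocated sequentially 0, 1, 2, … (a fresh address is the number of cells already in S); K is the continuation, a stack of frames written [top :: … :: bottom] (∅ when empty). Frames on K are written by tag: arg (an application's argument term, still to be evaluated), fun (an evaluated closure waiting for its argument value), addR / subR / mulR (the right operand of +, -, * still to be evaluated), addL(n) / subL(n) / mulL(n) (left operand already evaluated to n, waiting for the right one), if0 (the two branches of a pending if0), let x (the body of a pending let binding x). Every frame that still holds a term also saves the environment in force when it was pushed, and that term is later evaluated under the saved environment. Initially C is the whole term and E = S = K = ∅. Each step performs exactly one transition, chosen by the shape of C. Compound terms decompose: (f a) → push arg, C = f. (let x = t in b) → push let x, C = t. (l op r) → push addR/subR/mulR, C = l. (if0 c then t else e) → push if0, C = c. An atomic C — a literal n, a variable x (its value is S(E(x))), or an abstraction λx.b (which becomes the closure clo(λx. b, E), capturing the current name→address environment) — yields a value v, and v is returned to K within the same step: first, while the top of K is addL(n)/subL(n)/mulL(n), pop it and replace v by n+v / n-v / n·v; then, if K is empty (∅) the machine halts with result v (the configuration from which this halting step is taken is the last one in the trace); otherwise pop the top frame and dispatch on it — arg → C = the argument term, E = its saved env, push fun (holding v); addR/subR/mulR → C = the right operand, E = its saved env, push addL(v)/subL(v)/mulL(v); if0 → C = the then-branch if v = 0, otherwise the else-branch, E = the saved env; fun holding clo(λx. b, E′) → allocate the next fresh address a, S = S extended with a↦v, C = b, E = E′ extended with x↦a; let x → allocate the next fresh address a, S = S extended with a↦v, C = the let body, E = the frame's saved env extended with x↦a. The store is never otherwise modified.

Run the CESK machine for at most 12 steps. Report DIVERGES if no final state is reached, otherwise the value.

t=0: [C=(2 - ((λx. (x x)) (λx. (x x)))) | E=∅ | S=∅ | K=∅]
t=1: [C=2 | E=∅ | S=∅ | K=[subR]]
t=2: [C=((λx. (x x)) (λx. (x x))) | E=∅ | S=∅ | K=[subL(2)]]
t=3: [C=(λx. (x x)) | E=∅ | S=∅ | K=[arg :: subL(2)]]
t=4: [C=(λx. (x x)) | E=∅ | S=∅ | K=[fun :: subL(2)]]
t=5: [C=(x x) | E={x↦0} | S={0↦clo(λx. (x x), ∅)} | K=[subL(2)]]
t=6: [C=x | E={x↦0} | S={0↦clo(λx. (x x), ∅)} | K=[arg :: subL(2)]]
t=7: [C=x | E={x↦0} | S={0↦clo(λx. (x x), ∅)} | K=[fun :: subL(2)]]
t=8: [C=(x x) | E={x↦1} | S={0↦clo(λx. (x x), ∅), 1↦clo(λx. (x x), ∅)} | K=[subL(2)]]
t=9: [C=x | E={x↦1} | S={0↦clo(λx. (x x), ∅), 1↦clo(λx. (x x), ∅)} | K=[arg :: subL(2)]]
t=10: [C=x | E={x↦1} | S={0↦clo(λx. (x x), ∅), 1↦clo(λx. (x x), ∅)} | K=[fun :: subL(2)]]
t=11: [C=(x x) | E={x↦2} | S={0↦clo(λx. (x x), ∅), 1↦clo(λx. (x x), ∅), 2↦clo(λx. (x x), ∅)} | K=[subL(2)]]
t=12: [C=x | E={x↦2} | S={0↦clo(λx. (x x), ∅), 1↦clo(λx. (x x), ∅), 2↦clo(λx. (x x), ∅)} | K=[arg :: subL(2)]]
→ 12 transitions taken and the configuration is still not final: no result within 12 steps

Answer: DIVERGES (no final state within 12 steps)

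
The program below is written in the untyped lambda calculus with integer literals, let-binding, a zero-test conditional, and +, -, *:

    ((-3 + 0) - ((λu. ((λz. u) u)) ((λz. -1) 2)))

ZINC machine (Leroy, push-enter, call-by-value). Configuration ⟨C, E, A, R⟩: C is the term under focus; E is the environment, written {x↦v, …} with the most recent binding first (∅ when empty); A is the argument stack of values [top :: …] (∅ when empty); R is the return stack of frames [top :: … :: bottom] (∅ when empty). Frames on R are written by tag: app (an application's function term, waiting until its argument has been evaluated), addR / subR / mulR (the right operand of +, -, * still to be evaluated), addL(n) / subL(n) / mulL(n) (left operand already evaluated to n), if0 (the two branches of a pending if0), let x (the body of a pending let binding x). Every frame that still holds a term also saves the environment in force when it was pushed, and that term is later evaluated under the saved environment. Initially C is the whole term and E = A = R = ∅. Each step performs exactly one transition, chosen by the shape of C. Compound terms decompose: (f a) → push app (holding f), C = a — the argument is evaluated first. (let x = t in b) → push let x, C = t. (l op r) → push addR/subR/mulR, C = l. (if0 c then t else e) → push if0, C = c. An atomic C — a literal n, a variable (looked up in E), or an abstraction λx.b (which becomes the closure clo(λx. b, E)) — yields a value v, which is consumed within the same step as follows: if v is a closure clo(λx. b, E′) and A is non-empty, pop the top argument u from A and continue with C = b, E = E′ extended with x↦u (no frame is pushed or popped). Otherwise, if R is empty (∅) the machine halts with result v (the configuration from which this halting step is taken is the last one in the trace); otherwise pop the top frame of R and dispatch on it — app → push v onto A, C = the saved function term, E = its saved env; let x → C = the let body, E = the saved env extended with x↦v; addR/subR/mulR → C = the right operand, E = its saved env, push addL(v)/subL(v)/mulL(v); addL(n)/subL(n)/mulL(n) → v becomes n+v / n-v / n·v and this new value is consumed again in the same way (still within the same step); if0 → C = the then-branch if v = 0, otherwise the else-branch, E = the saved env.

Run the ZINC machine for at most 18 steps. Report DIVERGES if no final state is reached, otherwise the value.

Answer: -2

Machine steps:
t=0: [C=((-3 + 0) - ((λu. ((λz. u) u)) ((λz. -1) 2))) | E=∅ | A=∅ | R=∅]
t=1: [C=(-3 + 0) | E=∅ | A=∅ | R=[subR]]
t=2: [C=-3 | E=∅ | A=∅ | R=[addR :: subR]]
t=3: [C=0 | E=∅ | A=∅ | R=[addL(-3) :: subR]]
t=4: [C=((λu. ((λz. u) u)) ((λz. -1) 2)) | E=∅ | A=∅ | R=[subL(-3)]]
t=5: [C=((λz. -1) 2) | E=∅ | A=∅ | R=[app :: subL(-3)]]
t=6: [C=2 | E=∅ | A=∅ | R=[app :: app :: subL(-3)]]
t=7: [C=(λz. -1) | E=∅ | A=[2] | R=[app :: subL(-3)]]
t=8: [C=-1 | E={z↦2} | A=∅ | R=[app :: subL(-3)]]
t=9: [C=(λu. ((λz. u) u)) | E=∅ | A=[-1] | R=[subL(-3)]]
t=10: [C=((λz. u) u) | E={u↦-1} | A=∅ | R=[subL(-3)]]
t=11: [C=u | E={u↦-1} | A=∅ | R=[app :: subL(-3)]]
t=12: [C=(λz. u) | E={u↦-1} | A=[-1] | R=[subL(-3)]]
t=13: [C=u | E={z↦-1, u↦-1} | A=∅ | R=[subL(-3)]]
→ final value -2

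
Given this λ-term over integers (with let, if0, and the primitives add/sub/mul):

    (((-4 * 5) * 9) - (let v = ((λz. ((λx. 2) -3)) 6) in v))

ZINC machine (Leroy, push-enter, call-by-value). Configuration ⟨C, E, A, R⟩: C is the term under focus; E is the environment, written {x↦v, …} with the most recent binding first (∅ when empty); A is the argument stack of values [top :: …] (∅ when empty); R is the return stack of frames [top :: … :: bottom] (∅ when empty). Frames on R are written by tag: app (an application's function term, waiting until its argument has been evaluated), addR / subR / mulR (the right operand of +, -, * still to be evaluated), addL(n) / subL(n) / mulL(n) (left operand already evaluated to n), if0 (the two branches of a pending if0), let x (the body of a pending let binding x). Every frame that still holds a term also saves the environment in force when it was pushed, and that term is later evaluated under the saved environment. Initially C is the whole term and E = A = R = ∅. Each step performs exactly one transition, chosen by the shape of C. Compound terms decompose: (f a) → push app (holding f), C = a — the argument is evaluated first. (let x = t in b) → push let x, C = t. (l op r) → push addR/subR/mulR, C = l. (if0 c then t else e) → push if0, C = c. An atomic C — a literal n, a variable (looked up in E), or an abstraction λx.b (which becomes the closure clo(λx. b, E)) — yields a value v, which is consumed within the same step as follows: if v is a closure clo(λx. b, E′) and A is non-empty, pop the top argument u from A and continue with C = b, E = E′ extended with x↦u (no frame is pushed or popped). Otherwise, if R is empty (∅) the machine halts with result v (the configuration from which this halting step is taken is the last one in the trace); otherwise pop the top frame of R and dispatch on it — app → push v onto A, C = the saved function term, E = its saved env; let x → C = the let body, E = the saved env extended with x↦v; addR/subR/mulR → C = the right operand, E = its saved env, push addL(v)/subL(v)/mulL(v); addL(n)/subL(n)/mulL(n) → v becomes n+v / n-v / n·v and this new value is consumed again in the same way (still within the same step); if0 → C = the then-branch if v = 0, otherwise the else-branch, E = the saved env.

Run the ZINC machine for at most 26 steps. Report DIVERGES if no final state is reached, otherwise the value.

Answer: -182

Derivation:
t=0: [C=(((-4 * 5) * 9) - (let v = ((λz. ((λx. 2) -3)) 6) in v)) | E=∅ | A=∅ | R=∅]
t=1: [C=((-4 * 5) * 9) | E=∅ | A=∅ | R=[subR]]
t=2: [C=(-4 * 5) | E=∅ | A=∅ | R=[mulR :: subR]]
t=3: [C=-4 | E=∅ | A=∅ | R=[mulR :: mulR :: subR]]
t=4: [C=5 | E=∅ | A=∅ | R=[mulL(-4) :: mulR :: subR]]
t=5: [C=9 | E=∅ | A=∅ | R=[mulL(-20) :: subR]]
t=6: [C=(let v = ((λz. ((λx. 2) -3)) 6) in v) | E=∅ | A=∅ | R=[subL(-180)]]
t=7: [C=((λz. ((λx. 2) -3)) 6) | E=∅ | A=∅ | R=[let v :: subL(-180)]]
t=8: [C=6 | E=∅ | A=∅ | R=[app :: let v :: subL(-180)]]
t=9: [C=(λz. ((λx. 2) -3)) | E=∅ | A=[6] | R=[let v :: subL(-180)]]
t=10: [C=((λx. 2) -3) | E={z↦6} | A=∅ | R=[let v :: subL(-180)]]
t=11: [C=-3 | E={z↦6} | A=∅ | R=[app :: let v :: subL(-180)]]
t=12: [C=(λx. 2) | E={z↦6} | A=[-3] | R=[let v :: subL(-180)]]
t=13: [C=2 | E={x↦-3, z↦6} | A=∅ | R=[let v :: subL(-180)]]
t=14: [C=v | E={v↦2} | A=∅ | R=[subL(-180)]]
→ final value -182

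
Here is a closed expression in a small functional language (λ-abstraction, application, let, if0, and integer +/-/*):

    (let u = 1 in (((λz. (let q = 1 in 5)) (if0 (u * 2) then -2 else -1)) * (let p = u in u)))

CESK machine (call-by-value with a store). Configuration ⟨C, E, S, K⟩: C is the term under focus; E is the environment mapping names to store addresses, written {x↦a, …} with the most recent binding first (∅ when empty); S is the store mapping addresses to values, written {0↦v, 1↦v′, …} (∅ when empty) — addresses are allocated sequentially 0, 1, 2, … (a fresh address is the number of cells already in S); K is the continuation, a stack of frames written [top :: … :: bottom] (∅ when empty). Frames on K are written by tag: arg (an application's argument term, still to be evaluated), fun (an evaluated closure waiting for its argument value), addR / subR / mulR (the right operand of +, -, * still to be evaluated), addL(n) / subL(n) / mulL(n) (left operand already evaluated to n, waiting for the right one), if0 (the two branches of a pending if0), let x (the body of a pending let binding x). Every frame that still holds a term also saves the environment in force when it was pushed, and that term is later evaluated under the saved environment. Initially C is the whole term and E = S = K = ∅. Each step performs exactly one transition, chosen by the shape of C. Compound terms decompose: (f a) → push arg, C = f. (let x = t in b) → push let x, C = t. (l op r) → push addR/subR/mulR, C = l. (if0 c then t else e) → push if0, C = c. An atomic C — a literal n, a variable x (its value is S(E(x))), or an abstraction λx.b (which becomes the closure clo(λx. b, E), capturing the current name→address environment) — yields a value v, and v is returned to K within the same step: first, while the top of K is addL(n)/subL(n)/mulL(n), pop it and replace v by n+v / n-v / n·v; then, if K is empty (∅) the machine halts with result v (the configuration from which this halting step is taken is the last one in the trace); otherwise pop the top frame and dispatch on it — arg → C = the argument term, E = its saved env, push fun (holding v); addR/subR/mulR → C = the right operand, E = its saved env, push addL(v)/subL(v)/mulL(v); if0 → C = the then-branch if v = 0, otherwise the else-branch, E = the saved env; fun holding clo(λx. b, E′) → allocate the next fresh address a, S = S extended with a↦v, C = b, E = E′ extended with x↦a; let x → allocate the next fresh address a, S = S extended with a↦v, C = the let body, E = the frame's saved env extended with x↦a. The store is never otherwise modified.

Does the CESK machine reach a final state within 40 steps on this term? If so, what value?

Answer: 5

Derivation:
step 0: ⟨C=(let u = 1 in (((λz. (let q = 1 in 5)) (if0 (u * 2) then -2 else -1)) * (let p = u in u))); E=∅; S=∅; K=∅⟩
step 1: ⟨C=1; E=∅; S=∅; K=[let u]⟩
step 2: ⟨C=(((λz. (let q = 1 in 5)) (if0 (u * 2) then -2 else -1)) * (let p = u in u)); E={u↦0}; S={0↦1}; K=∅⟩
step 3: ⟨C=((λz. (let q = 1 in 5)) (if0 (u * 2) then -2 else -1)); E={u↦0}; S={0↦1}; K=[mulR]⟩
step 4: ⟨C=(λz. (let q = 1 in 5)); E={u↦0}; S={0↦1}; K=[arg :: mulR]⟩
step 5: ⟨C=(if0 (u * 2) then -2 else -1); E={u↦0}; S={0↦1}; K=[fun :: mulR]⟩
step 6: ⟨C=(u * 2); E={u↦0}; S={0↦1}; K=[if0 :: fun :: mulR]⟩
step 7: ⟨C=u; E={u↦0}; S={0↦1}; K=[mulR :: if0 :: fun :: mulR]⟩
step 8: ⟨C=2; E={u↦0}; S={0↦1}; K=[mulL(1) :: if0 :: fun :: mulR]⟩
step 9: ⟨C=-1; E={u↦0}; S={0↦1}; K=[fun :: mulR]⟩
step 10: ⟨C=(let q = 1 in 5); E={z↦1, u↦0}; S={0↦1, 1↦-1}; K=[mulR]⟩
step 11: ⟨C=1; E={z↦1, u↦0}; S={0↦1, 1↦-1}; K=[let q :: mulR]⟩
step 12: ⟨C=5; E={q↦2, z↦1, u↦0}; S={0↦1, 1↦-1, 2↦1}; K=[mulR]⟩
step 13: ⟨C=(let p = u in u); E={u↦0}; S={0↦1, 1↦-1, 2↦1}; K=[mulL(5)]⟩
step 14: ⟨C=u; E={u↦0}; S={0↦1, 1↦-1, 2↦1}; K=[let p :: mulL(5)]⟩
step 15: ⟨C=u; E={p↦3, u↦0}; S={0↦1, 1↦-1, 2↦1, 3↦1}; K=[mulL(5)]⟩
→ final value 5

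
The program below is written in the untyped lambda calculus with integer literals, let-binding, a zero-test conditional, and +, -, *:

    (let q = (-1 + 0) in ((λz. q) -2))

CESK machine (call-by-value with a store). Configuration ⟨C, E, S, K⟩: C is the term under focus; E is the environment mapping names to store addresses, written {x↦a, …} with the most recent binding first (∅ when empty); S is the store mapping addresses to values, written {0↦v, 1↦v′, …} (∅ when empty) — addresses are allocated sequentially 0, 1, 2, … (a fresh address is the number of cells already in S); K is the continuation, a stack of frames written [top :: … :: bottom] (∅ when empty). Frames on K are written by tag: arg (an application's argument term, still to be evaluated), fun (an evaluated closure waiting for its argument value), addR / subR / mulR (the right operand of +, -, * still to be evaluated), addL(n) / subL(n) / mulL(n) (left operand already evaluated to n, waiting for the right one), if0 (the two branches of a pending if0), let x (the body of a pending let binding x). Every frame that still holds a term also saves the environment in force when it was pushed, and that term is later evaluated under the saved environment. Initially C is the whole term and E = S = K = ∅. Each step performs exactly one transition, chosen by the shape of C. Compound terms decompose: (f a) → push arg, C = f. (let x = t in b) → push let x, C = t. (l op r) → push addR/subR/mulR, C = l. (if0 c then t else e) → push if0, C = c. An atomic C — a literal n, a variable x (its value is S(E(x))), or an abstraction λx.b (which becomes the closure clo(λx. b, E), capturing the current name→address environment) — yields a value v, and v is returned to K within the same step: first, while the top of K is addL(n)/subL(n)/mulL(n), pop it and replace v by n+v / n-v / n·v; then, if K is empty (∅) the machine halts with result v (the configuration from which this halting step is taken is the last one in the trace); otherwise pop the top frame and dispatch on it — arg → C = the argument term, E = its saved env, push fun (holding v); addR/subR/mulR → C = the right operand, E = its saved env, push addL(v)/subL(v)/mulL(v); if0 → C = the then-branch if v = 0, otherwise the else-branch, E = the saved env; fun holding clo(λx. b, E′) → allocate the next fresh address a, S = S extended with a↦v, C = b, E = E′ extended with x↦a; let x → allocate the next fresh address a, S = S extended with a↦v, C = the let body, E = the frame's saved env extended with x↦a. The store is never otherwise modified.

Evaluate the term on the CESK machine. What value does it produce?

[0] <C=(let q = (-1 + 0) in ((λz. q) -2)), E=∅, S=∅, K=∅>
[1] <C=(-1 + 0), E=∅, S=∅, K=[let q]>
[2] <C=-1, E=∅, S=∅, K=[addR :: let q]>
[3] <C=0, E=∅, S=∅, K=[addL(-1) :: let q]>
[4] <C=((λz. q) -2), E={q↦0}, S={0↦-1}, K=∅>
[5] <C=(λz. q), E={q↦0}, S={0↦-1}, K=[arg]>
[6] <C=-2, E={q↦0}, S={0↦-1}, K=[fun]>
[7] <C=q, E={z↦1, q↦0}, S={0↦-1, 1↦-2}, K=∅>
→ final value -1

Answer: -1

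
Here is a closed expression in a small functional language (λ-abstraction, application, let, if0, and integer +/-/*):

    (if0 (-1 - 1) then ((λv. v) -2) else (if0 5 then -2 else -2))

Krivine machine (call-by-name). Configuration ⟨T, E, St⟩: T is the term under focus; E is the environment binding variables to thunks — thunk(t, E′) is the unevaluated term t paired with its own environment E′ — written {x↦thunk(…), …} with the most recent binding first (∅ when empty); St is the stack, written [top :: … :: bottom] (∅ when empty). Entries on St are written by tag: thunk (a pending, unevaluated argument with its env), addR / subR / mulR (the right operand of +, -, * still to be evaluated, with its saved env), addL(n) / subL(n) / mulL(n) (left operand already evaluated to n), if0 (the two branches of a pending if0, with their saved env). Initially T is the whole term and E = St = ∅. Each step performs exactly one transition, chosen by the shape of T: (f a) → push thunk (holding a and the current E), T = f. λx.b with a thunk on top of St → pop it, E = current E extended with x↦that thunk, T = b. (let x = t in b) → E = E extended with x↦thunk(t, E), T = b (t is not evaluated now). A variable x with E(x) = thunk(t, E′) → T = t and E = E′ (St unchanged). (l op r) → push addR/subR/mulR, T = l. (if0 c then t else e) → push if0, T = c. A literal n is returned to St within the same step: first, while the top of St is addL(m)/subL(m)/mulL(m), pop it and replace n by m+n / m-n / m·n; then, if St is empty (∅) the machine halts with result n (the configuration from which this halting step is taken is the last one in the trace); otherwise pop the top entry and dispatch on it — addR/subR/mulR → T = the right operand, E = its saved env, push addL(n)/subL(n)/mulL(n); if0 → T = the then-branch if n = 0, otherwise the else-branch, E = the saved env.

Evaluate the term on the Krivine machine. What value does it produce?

0. <T=(if0 (-1 - 1) then ((λv. v) -2) else (if0 5 then -2 else -2)), E=∅, St=∅>
1. <T=(-1 - 1), E=∅, St=[if0]>
2. <T=-1, E=∅, St=[subR :: if0]>
3. <T=1, E=∅, St=[subL(-1) :: if0]>
4. <T=(if0 5 then -2 else -2), E=∅, St=∅>
5. <T=5, E=∅, St=[if0]>
6. <T=-2, E=∅, St=∅>
→ final value -2

Answer: -2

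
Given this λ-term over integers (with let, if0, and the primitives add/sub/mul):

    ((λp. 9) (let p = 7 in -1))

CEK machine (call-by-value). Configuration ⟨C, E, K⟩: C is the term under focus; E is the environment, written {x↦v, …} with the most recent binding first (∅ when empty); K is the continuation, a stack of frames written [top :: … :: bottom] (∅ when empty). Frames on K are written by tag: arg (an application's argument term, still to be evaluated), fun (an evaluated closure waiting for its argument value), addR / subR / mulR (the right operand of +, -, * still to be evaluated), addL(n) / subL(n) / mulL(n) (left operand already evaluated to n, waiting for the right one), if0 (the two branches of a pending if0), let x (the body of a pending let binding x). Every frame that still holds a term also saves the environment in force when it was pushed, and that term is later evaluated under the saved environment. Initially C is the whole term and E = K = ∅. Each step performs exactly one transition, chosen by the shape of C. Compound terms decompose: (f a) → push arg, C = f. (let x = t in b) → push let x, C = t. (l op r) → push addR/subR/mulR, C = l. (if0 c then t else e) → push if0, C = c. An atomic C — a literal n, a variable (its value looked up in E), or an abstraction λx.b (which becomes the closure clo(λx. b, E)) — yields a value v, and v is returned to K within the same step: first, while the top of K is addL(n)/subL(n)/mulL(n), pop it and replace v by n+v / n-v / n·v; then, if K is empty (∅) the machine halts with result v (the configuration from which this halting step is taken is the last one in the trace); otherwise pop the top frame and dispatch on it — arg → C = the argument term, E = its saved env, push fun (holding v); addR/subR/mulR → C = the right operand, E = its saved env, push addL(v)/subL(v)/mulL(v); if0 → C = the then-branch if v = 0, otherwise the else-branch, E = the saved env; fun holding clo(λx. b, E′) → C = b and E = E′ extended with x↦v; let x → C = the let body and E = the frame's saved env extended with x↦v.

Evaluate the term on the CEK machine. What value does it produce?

t=0: [C=((λp. 9) (let p = 7 in -1)) | E=∅ | K=∅]
t=1: [C=(λp. 9) | E=∅ | K=[arg]]
t=2: [C=(let p = 7 in -1) | E=∅ | K=[fun]]
t=3: [C=7 | E=∅ | K=[let p :: fun]]
t=4: [C=-1 | E={p↦7} | K=[fun]]
t=5: [C=9 | E={p↦-1} | K=∅]
→ final value 9

Answer: 9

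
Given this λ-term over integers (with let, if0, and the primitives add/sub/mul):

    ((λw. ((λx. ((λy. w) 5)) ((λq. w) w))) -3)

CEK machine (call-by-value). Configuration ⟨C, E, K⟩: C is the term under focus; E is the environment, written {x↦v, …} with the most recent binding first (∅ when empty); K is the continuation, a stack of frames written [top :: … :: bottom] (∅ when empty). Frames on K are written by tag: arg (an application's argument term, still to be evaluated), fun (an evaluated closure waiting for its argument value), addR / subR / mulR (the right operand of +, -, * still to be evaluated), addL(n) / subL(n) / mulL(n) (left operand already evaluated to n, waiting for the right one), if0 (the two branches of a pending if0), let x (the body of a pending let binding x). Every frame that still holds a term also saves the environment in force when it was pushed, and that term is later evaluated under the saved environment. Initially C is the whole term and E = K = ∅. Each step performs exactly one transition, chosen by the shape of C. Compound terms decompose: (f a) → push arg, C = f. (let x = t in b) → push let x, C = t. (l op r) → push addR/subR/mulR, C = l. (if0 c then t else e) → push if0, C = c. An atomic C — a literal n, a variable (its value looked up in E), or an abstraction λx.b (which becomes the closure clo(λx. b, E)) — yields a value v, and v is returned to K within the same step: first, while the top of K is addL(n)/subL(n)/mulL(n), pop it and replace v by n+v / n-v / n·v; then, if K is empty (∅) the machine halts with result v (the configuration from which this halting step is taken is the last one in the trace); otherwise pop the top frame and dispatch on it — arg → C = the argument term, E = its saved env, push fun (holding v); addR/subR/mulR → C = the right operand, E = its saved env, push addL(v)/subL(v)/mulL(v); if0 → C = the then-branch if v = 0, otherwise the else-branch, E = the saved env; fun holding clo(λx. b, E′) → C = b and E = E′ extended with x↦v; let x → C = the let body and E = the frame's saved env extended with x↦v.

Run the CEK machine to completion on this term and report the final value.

[0] <C=((λw. ((λx. ((λy. w) 5)) ((λq. w) w))) -3), E=∅, K=∅>
[1] <C=(λw. ((λx. ((λy. w) 5)) ((λq. w) w))), E=∅, K=[arg]>
[2] <C=-3, E=∅, K=[fun]>
[3] <C=((λx. ((λy. w) 5)) ((λq. w) w)), E={w↦-3}, K=∅>
[4] <C=(λx. ((λy. w) 5)), E={w↦-3}, K=[arg]>
[5] <C=((λq. w) w), E={w↦-3}, K=[fun]>
[6] <C=(λq. w), E={w↦-3}, K=[arg :: fun]>
[7] <C=w, E={w↦-3}, K=[fun :: fun]>
[8] <C=w, E={q↦-3, w↦-3}, K=[fun]>
[9] <C=((λy. w) 5), E={x↦-3, w↦-3}, K=∅>
[10] <C=(λy. w), E={x↦-3, w↦-3}, K=[arg]>
[11] <C=5, E={x↦-3, w↦-3}, K=[fun]>
[12] <C=w, E={y↦5, x↦-3, w↦-3}, K=∅>
→ final value -3

Answer: -3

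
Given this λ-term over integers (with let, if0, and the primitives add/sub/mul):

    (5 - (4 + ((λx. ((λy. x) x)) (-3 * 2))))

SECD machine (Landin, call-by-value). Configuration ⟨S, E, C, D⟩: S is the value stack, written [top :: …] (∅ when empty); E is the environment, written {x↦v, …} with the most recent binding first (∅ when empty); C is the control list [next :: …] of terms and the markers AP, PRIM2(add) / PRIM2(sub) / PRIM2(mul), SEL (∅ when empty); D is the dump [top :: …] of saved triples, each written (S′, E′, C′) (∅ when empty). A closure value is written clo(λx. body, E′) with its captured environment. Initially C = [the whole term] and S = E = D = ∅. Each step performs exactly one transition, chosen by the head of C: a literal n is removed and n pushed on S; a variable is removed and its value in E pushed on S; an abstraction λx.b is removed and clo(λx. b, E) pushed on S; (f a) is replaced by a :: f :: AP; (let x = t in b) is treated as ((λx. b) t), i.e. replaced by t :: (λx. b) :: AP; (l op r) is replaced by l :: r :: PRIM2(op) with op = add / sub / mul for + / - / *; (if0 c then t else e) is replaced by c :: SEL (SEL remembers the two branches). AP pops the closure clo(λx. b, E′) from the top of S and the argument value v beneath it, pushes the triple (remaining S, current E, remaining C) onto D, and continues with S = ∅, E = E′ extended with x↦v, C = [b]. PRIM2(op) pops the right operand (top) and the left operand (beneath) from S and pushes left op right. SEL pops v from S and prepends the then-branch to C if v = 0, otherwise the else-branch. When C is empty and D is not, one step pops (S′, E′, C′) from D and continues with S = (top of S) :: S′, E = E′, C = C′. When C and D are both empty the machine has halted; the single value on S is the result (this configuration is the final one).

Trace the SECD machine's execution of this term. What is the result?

Answer: 7

Derivation:
0. [S=∅ | E=∅ | C=[(5 - (4 + ((λx. ((λy. x) x)) (-3 * 2))))] | D=∅]
1. [S=∅ | E=∅ | C=[5 :: (4 + ((λx. ((λy. x) x)) (-3 * 2))) :: PRIM2(sub)] | D=∅]
2. [S=[5] | E=∅ | C=[(4 + ((λx. ((λy. x) x)) (-3 * 2))) :: PRIM2(sub)] | D=∅]
3. [S=[5] | E=∅ | C=[4 :: ((λx. ((λy. x) x)) (-3 * 2)) :: PRIM2(add) :: PRIM2(sub)] | D=∅]
4. [S=[4 :: 5] | E=∅ | C=[((λx. ((λy. x) x)) (-3 * 2)) :: PRIM2(add) :: PRIM2(sub)] | D=∅]
5. [S=[4 :: 5] | E=∅ | C=[(-3 * 2) :: (λx. ((λy. x) x)) :: AP :: PRIM2(add) :: PRIM2(sub)] | D=∅]
6. [S=[4 :: 5] | E=∅ | C=[-3 :: 2 :: PRIM2(mul) :: (λx. ((λy. x) x)) :: AP :: PRIM2(add) :: PRIM2(sub)] | D=∅]
7. [S=[-3 :: 4 :: 5] | E=∅ | C=[2 :: PRIM2(mul) :: (λx. ((λy. x) x)) :: AP :: PRIM2(add) :: PRIM2(sub)] | D=∅]
8. [S=[2 :: -3 :: 4 :: 5] | E=∅ | C=[PRIM2(mul) :: (λx. ((λy. x) x)) :: AP :: PRIM2(add) :: PRIM2(sub)] | D=∅]
9. [S=[-6 :: 4 :: 5] | E=∅ | C=[(λx. ((λy. x) x)) :: AP :: PRIM2(add) :: PRIM2(sub)] | D=∅]
10. [S=[clo(λx. ((λy. x) x), ∅) :: -6 :: 4 :: 5] | E=∅ | C=[AP :: PRIM2(add) :: PRIM2(sub)] | D=∅]
11. [S=∅ | E={x↦-6} | C=[((λy. x) x)] | D=[([4 :: 5], ∅, [PRIM2(add) :: PRIM2(sub)])]]
12. [S=∅ | E={x↦-6} | C=[x :: (λy. x) :: AP] | D=[([4 :: 5], ∅, [PRIM2(add) :: PRIM2(sub)])]]
13. [S=[-6] | E={x↦-6} | C=[(λy. x) :: AP] | D=[([4 :: 5], ∅, [PRIM2(add) :: PRIM2(sub)])]]
14. [S=[clo(λy. x, {x↦-6}) :: -6] | E={x↦-6} | C=[AP] | D=[([4 :: 5], ∅, [PRIM2(add) :: PRIM2(sub)])]]
15. [S=∅ | E={y↦-6, x↦-6} | C=[x] | D=[(∅, {x↦-6}, ∅) :: ([4 :: 5], ∅, [PRIM2(add) :: PRIM2(sub)])]]
16. [S=[-6] | E={y↦-6, x↦-6} | C=∅ | D=[(∅, {x↦-6}, ∅) :: ([4 :: 5], ∅, [PRIM2(add) :: PRIM2(sub)])]]
17. [S=[-6] | E={x↦-6} | C=∅ | D=[([4 :: 5], ∅, [PRIM2(add) :: PRIM2(sub)])]]
18. [S=[-6 :: 4 :: 5] | E=∅ | C=[PRIM2(add) :: PRIM2(sub)] | D=∅]
19. [S=[-2 :: 5] | E=∅ | C=[PRIM2(sub)] | D=∅]
20. [S=[7] | E=∅ | C=∅ | D=∅]
→ final value 7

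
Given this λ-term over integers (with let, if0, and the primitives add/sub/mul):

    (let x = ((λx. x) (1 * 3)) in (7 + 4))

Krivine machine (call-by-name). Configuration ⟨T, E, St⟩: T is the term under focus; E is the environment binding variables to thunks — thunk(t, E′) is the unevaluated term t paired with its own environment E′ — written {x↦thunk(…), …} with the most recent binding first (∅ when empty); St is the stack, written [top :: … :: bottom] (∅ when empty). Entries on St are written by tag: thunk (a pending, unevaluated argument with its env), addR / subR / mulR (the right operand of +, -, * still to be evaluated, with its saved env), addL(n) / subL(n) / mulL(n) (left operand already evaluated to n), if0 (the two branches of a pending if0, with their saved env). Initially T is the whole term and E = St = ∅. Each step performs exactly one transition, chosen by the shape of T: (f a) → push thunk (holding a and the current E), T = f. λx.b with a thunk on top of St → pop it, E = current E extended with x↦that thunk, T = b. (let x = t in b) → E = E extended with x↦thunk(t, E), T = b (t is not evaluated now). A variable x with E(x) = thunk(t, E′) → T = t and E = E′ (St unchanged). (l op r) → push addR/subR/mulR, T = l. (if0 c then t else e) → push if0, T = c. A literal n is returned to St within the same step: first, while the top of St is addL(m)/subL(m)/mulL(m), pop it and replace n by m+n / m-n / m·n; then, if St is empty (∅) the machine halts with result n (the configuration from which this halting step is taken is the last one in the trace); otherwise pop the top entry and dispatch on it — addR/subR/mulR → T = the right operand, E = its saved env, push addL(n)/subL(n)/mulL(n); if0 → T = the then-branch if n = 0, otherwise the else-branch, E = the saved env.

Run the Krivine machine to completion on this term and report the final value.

Answer: 11

Execution trace:
[0] <T=(let x = ((λx. x) (1 * 3)) in (7 + 4)), E=∅, St=∅>
[1] <T=(7 + 4), E={x↦thunk(((λx. x) (1 * 3)), ∅)}, St=∅>
[2] <T=7, E={x↦thunk(((λx. x) (1 * 3)), ∅)}, St=[addR]>
[3] <T=4, E={x↦thunk(((λx. x) (1 * 3)), ∅)}, St=[addL(7)]>
→ final value 11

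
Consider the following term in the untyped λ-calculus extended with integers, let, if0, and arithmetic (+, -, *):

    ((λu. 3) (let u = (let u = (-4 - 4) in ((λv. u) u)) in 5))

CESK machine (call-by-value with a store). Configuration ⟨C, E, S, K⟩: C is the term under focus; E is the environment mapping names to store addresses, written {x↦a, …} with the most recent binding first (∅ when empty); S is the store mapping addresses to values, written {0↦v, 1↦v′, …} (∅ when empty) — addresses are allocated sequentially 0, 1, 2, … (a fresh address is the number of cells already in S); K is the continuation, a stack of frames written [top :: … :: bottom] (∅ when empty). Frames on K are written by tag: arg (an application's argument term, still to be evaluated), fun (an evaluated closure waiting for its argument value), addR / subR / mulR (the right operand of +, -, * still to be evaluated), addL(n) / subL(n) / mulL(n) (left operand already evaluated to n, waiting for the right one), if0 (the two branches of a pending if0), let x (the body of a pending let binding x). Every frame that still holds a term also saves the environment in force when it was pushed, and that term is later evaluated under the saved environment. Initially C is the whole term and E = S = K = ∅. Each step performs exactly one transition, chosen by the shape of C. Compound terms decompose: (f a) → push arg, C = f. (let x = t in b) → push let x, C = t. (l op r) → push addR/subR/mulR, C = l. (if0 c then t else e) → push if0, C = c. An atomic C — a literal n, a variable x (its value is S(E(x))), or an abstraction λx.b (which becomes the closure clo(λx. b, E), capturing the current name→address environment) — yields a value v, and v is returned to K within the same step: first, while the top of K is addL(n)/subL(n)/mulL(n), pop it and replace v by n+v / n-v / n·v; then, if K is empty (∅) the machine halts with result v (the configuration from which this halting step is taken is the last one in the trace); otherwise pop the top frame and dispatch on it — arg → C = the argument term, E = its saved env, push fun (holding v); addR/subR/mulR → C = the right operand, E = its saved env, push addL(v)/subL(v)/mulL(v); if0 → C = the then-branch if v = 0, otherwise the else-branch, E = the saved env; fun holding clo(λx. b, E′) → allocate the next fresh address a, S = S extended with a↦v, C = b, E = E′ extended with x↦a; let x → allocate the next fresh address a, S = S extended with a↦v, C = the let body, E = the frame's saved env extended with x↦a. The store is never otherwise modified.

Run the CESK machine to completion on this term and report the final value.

Answer: 3

Execution trace:
0. <C=((λu. 3) (let u = (let u = (-4 - 4) in ((λv. u) u)) in 5)), E=∅, S=∅, K=∅>
1. <C=(λu. 3), E=∅, S=∅, K=[arg]>
2. <C=(let u = (let u = (-4 - 4) in ((λv. u) u)) in 5), E=∅, S=∅, K=[fun]>
3. <C=(let u = (-4 - 4) in ((λv. u) u)), E=∅, S=∅, K=[let u :: fun]>
4. <C=(-4 - 4), E=∅, S=∅, K=[let u :: let u :: fun]>
5. <C=-4, E=∅, S=∅, K=[subR :: let u :: let u :: fun]>
6. <C=4, E=∅, S=∅, K=[subL(-4) :: let u :: let u :: fun]>
7. <C=((λv. u) u), E={u↦0}, S={0↦-8}, K=[let u :: fun]>
8. <C=(λv. u), E={u↦0}, S={0↦-8}, K=[arg :: let u :: fun]>
9. <C=u, E={u↦0}, S={0↦-8}, K=[fun :: let u :: fun]>
10. <C=u, E={v↦1, u↦0}, S={0↦-8, 1↦-8}, K=[let u :: fun]>
11. <C=5, E={u↦2}, S={0↦-8, 1↦-8, 2↦-8}, K=[fun]>
12. <C=3, E={u↦3}, S={0↦-8, 1↦-8, 2↦-8, 3↦5}, K=∅>
→ final value 3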